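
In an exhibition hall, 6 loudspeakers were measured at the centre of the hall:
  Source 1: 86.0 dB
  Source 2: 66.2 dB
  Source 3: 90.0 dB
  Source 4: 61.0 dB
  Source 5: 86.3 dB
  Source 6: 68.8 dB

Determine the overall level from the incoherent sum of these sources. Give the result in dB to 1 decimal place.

Σ 10^(Lᵢ/10) = 1.838e+09.
Combined level = 10 log₁₀(1.838e+09) = 92.6 dB.

92.6 dB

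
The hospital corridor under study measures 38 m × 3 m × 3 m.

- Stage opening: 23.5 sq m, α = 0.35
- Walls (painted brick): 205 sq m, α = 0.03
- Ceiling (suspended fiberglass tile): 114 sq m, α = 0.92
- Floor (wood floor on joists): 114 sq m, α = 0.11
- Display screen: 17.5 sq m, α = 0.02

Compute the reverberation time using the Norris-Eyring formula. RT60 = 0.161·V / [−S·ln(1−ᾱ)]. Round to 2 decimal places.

Total surface area S = 23.5 + 205 + 114 + 114 + 17.5 = 474.0 sq m.
Absorption A = 23.5×0.35 + 205×0.03 + 114×0.92 + 114×0.11 + 17.5×0.02 = 132.145 sabins.
Mean coefficient ᾱ = A/S = 0.2788.
−S·ln(1−ᾱ) = −474.0 × ln(1 − 0.2788) = 154.922.
V = 38 × 3 × 3 = 342 m³.
T = 0.161·V/[−S·ln(1−ᾱ)] = 0.161·342/154.922 = 0.36 s.

0.36 seconds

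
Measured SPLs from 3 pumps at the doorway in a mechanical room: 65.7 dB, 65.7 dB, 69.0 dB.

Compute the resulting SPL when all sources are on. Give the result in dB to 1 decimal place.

Σ 10^(Lᵢ/10) = 1.537e+07.
L_total = 10·log₁₀(1.537e+07) = 71.9 dB.

71.9 dB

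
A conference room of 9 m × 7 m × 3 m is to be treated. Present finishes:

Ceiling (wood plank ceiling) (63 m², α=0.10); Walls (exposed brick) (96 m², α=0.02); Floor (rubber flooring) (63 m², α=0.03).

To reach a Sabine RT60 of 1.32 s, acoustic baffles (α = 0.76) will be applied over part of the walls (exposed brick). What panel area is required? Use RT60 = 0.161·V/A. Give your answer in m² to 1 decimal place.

17.5

Equivalent absorption area: A₁ = 63·0.10 + 96·0.02 + 63·0.03 = 10.110 m².
Required A₂ = 0.161·189/1.32 = 23.052 sabins.
ΔA needed = 23.052 − 10.110 = 12.942 sabins.
Net gain per m²: Δα = 0.76 − 0.02 = 0.74.
Panel area = 12.942 / 0.74 = 17.5 m².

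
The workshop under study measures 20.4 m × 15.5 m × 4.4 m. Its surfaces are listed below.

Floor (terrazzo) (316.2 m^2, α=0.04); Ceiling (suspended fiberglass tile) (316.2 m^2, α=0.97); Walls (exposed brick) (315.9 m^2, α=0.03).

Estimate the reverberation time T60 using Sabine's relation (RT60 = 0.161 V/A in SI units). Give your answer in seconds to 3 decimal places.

Equivalent absorption area: A = 316.2×0.04 + 316.2×0.97 + 315.9×0.03 = 328.839 m^2.
V = 20.4·15.5·4.4 = 1391.28 m³.
Sabine: RT60 = 0.161 × 1391.28 / 328.839 = 0.681 s.

0.681 s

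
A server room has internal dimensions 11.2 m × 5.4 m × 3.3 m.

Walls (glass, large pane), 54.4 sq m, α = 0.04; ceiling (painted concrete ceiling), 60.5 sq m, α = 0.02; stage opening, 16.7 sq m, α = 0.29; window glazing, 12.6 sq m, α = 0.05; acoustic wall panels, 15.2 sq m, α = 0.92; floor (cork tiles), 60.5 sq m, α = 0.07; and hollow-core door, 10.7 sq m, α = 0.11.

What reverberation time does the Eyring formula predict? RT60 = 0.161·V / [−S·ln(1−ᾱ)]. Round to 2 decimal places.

1.07 sec

S = Σ Sᵢ = 230.6 sq m.
Σ(Sᵢαᵢ) = 54.4·0.04 + 60.5·0.02 + 16.7·0.29 + 12.6·0.05 + 15.2·0.92 + 60.5·0.07 + 10.7·0.11 = 28.255.
Mean coefficient ᾱ = A/S = 0.1225.
−S·ln(1−ᾱ) = −230.6 × ln(1 − 0.1225) = 30.134.
V = 11.2 × 5.4 × 3.3 = 199.584 m³.
T = 0.161·V/[−S·ln(1−ᾱ)] = 0.161·199.584/30.134 = 1.07 s.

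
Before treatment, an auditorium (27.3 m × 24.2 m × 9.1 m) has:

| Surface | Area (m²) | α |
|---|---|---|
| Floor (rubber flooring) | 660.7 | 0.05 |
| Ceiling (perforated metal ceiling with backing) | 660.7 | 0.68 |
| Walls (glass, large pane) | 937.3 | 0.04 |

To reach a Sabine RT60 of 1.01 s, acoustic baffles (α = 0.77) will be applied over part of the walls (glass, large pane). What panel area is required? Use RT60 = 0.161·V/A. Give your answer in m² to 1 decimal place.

A₁ = Σ Sᵢαᵢ = 660.7·0.05 + 660.7·0.68 + 937.3·0.04 = 519.803 sabins.
Required A₂ = 0.161·6012.006/1.01 = 958.349 sabins.
ΔA needed = 958.349 − 519.803 = 438.546 sabins.
Net gain per m²: Δα = 0.77 − 0.04 = 0.73.
Panel area = 438.546 / 0.73 = 600.7 m².

600.7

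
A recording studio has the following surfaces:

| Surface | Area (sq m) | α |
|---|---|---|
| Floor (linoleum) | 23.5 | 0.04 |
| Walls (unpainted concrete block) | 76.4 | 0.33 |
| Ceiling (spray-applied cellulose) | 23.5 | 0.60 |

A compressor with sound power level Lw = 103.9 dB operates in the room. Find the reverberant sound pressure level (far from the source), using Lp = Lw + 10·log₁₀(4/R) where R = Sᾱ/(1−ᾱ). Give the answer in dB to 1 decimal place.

Σ(Sᵢαᵢ) = 23.5×0.04 + 76.4×0.33 + 23.5×0.60 = 40.252; total area S = 123.4 sq m.
ᾱ = 40.252/123.4 = 0.3262; R = Sᾱ/(1−ᾱ) = 40.252/(1−0.3262) = 59.739 sq m.
Lp = Lw + 10 log₁₀(4/R) = 103.9 -11.74 = 92.2 dB.

92.2 dB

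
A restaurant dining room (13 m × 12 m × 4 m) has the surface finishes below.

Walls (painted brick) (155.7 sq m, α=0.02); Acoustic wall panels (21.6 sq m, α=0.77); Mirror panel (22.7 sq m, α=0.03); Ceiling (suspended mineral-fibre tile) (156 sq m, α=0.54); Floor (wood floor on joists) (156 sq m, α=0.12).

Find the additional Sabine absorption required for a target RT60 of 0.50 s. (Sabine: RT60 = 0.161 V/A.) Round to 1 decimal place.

77.5 sabins

Summing Sᵢαᵢ: 3.114 + 16.632 + 0.681 + 84.240 + 18.720 → A₁ = 123.387 sabins.
V = 624 m³. Required absorption A₂ = 0.161 × 624 / 0.50 = 200.928 sabins.
Additional absorption ΔA = 200.928 − 123.387 = 77.5 sabins.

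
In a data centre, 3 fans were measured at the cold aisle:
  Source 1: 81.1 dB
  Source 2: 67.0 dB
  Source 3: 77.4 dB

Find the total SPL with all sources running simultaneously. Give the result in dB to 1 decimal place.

82.8 dB

Σ 10^(Lᵢ/10) = 1.888e+08.
Back to dB: 10·log₁₀ Σ = 82.8 dB.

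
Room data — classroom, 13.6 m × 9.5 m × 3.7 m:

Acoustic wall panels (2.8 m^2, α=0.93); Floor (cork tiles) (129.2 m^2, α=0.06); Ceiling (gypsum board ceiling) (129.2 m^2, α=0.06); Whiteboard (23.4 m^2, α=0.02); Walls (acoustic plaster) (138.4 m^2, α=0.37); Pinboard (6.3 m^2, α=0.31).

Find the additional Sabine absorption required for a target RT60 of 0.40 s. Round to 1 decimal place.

A₁ = Σ Sᵢαᵢ = 2.8·0.93 + 129.2·0.06 + 129.2·0.06 + 23.4·0.02 + 138.4·0.37 + 6.3·0.31 = 71.737 sabins.
Target A₂ = 0.161·478.04/0.40 = 192.411 sabins (V = 478.04 m³).
Shortfall: 192.411 − 71.737 = 120.7 sabins.

120.7 sabins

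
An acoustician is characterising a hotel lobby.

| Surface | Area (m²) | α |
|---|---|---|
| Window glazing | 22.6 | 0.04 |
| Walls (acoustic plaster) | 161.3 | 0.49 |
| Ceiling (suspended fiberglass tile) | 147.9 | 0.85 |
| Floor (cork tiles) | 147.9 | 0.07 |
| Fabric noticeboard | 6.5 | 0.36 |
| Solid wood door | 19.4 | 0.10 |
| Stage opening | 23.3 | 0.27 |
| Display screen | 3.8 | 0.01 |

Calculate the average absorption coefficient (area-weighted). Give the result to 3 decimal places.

Total surface area S = 532.7 m².
Weighted sum Σ Sα = 226.618.
ᾱ = 226.618 / 532.7 = 0.425.

0.425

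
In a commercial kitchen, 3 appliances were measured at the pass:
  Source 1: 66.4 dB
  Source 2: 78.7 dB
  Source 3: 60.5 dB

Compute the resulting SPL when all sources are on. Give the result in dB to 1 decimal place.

Σ 10^(Lᵢ/10) = 7.962e+07.
Back to dB: 10·log₁₀ Σ = 79.0 dB.

79.0 dB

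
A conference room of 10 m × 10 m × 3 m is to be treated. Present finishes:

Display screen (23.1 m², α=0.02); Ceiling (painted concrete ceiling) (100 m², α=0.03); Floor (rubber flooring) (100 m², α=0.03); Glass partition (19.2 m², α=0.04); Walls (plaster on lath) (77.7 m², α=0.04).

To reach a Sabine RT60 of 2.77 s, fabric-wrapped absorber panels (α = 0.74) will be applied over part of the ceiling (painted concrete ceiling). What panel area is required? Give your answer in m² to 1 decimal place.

Total absorption A₁ = 23.1*0.02 + 100*0.03 + 100*0.03 + 19.2*0.04 + 77.7*0.04
  = 0.462 + 3.000 + 3.000 + 0.768 + 3.108 = 10.338 m² sabins.
V = 300 m³. Target absorption A₂ = 0.161 × 300 / 2.77 = 17.437 sabins.
ΔA needed = 17.437 − 10.338 = 7.099 sabins.
Each m² of panel replacing the ceiling (painted concrete ceiling) adds (0.74 − 0.03) = 0.71 sabins.
Area = ΔA/Δα = 7.099/0.71 = 10.0 m².

10.0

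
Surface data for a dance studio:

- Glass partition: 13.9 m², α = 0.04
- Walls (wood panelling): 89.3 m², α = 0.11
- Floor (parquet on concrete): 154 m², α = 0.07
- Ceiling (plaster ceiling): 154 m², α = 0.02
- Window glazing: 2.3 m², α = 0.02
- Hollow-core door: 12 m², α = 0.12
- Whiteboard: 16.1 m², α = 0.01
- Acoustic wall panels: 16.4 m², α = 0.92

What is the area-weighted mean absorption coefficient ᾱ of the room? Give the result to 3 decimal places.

0.089

S = Σ Sᵢ = 13.9 + 89.3 + 154 + 154 + 2.3 + 12 + 16.1 + 16.4 = 458.0 m².
A = 13.9×0.04 + 89.3×0.11 + 154×0.07 + 154×0.02 + 2.3×0.02 + 12×0.12 + 16.1×0.01 + 16.4×0.92 = 40.974 sabins.
ᾱ = 40.974 / 458.0 = 0.089.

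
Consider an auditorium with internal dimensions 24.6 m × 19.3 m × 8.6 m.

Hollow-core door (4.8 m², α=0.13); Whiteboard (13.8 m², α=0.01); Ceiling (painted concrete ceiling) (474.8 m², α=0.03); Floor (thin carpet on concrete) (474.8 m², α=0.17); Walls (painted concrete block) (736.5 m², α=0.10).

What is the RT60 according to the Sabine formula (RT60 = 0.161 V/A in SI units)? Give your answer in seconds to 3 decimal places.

3.881 seconds

Summing Sᵢαᵢ: 0.624 + 0.138 + 14.244 + 80.716 + 73.650 → A = 169.372 sabins.
Room volume: 4083.108 m³.
RT60 = 0.161 · V / A = 0.161 × 4083.108 / 169.372 = 3.881 s.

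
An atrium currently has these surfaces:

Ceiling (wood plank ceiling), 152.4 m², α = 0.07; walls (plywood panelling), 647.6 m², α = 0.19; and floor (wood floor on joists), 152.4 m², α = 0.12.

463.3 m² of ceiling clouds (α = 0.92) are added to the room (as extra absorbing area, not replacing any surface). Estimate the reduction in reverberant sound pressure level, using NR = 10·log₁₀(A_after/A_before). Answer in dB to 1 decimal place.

Summing Sᵢαᵢ: 10.668 + 123.044 + 18.288 → A_before = 152.000 sabins.
Added absorption = 463.3 × 0.92 = 426.236 sabins.
A_after = 152.000 + 426.236 = 578.236 sabins.
NR = 10·log₁₀(578.236/152.000) = 5.8 dB.

5.8 dB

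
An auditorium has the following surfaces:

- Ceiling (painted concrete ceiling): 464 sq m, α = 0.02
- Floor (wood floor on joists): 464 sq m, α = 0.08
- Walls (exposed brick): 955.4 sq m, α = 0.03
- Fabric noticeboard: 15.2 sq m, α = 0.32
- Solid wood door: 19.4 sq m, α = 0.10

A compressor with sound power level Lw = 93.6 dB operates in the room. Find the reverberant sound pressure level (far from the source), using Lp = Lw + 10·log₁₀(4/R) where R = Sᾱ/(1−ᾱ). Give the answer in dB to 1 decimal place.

Σ(Sᵢαᵢ) = 464×0.02 + 464×0.08 + 955.4×0.03 + 15.2×0.32 + 19.4×0.10 = 81.866; total area S = 1918.0 sq m.
ᾱ = 0.0427, so room constant R = A/(1−ᾱ) = 85.518 sq m.
Lp = Lw + 10 log₁₀(4/R) = 93.6 -13.30 = 80.3 dB.

80.3 dB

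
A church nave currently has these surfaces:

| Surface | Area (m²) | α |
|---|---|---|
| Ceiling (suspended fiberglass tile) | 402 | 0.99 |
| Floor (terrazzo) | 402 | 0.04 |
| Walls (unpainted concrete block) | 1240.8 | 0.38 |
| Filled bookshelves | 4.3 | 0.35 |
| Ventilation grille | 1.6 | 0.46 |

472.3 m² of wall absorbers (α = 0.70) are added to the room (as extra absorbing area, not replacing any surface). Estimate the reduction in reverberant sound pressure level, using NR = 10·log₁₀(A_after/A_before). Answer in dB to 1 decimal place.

1.4 dB

Equivalent absorption area: A_before = 402×0.99 + 402×0.04 + 1240.8×0.38 + 4.3×0.35 + 1.6×0.46 = 887.805 m².
Treatment contributes 472.3·0.70 = 330.610 sabins.
A_after = 887.805 + 330.610 = 1218.415 sabins.
Reduction = 10 log₁₀(A_after/A_before) = 10 log₁₀(1.3724) = 1.4 dB.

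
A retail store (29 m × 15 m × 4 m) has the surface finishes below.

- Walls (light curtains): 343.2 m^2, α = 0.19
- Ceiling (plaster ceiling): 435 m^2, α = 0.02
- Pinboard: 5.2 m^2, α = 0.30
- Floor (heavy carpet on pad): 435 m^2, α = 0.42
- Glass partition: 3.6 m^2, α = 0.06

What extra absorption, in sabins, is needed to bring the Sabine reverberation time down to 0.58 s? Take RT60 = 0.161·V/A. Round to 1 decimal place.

Equivalent absorption area: A₁ = 343.2*0.19 + 435*0.02 + 5.2*0.30 + 435*0.42 + 3.6*0.06 = 258.384 m^2.
V = 1740 m³. Required absorption A₂ = 0.161 × 1740 / 0.58 = 483.000 sabins.
Additional absorption ΔA = 483.000 − 258.384 = 224.6 sabins.

224.6 sabins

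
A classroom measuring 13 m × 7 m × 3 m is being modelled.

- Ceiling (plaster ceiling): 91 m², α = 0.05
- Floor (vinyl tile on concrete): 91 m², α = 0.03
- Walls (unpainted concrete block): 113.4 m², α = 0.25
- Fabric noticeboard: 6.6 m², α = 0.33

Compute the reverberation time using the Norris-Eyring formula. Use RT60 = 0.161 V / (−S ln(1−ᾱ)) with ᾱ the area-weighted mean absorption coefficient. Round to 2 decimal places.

Total surface area S = 91 + 91 + 113.4 + 6.6 = 302.0 m².
Absorption A = 91·0.05 + 91·0.03 + 113.4·0.25 + 6.6·0.33 = 37.808 sabins.
ᾱ = 37.808 / 302.0 = 0.1252.
−S·ln(1−ᾱ) = −302.0 × ln(1 − 0.1252) = 40.396.
V = 13 × 7 × 3 = 273 m³.
RT60 = 0.161 × 273 / 40.396 = 1.09 s.

1.09 sec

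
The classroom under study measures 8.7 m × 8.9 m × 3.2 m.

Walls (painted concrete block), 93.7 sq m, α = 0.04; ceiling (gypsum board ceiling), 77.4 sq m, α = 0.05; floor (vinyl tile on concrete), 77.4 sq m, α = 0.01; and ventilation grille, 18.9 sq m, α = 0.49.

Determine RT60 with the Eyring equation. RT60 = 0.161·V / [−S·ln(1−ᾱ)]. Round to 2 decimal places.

S = Σ Sᵢ = 267.4 sq m.
Σ(Sᵢαᵢ) = 93.7·0.04 + 77.4·0.05 + 77.4·0.01 + 18.9·0.49 = 17.653.
ᾱ = 17.653 / 267.4 = 0.0660.
Eyring denominator: −S ln(1−ᾱ) = 18.258.
V = 8.7 × 8.9 × 3.2 = 247.776 m³.
RT60 = 0.161 × 247.776 / 18.258 = 2.18 s.

2.18 sec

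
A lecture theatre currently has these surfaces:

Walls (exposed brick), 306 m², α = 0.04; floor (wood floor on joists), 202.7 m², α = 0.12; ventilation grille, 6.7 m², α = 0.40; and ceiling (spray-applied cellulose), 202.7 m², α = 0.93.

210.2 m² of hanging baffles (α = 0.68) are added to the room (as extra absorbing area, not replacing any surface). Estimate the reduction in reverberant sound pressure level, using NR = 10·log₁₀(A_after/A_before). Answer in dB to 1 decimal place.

2.1 dB

Total absorption A_before = 306×0.04 + 202.7×0.12 + 6.7×0.40 + 202.7×0.93
  = 12.240 + 24.324 + 2.680 + 188.511 = 227.755 m² sabins.
Treatment contributes 210.2·0.68 = 142.936 sabins.
New total A_after = 370.691 sabins.
Reduction = 10 log₁₀(A_after/A_before) = 10 log₁₀(1.6276) = 2.1 dB.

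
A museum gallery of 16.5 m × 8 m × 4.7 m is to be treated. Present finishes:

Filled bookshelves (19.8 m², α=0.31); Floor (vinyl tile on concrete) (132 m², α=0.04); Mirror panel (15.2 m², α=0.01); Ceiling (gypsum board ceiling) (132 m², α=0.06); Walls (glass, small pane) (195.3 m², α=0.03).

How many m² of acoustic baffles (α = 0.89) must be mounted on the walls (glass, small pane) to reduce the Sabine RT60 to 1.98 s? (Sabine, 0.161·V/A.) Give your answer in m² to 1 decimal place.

Summing Sᵢαᵢ: 6.138 + 5.280 + 0.152 + 7.920 + 5.859 → A₁ = 25.349 sabins.
V = 620.4 m³. Target absorption A₂ = 0.161 × 620.4 / 1.98 = 50.447 sabins.
ΔA needed = 50.447 − 25.349 = 25.098 sabins.
Each m² of panel replacing the walls (glass, small pane) adds (0.89 − 0.03) = 0.86 sabins.
Panel area = 25.098 / 0.86 = 29.2 m².

29.2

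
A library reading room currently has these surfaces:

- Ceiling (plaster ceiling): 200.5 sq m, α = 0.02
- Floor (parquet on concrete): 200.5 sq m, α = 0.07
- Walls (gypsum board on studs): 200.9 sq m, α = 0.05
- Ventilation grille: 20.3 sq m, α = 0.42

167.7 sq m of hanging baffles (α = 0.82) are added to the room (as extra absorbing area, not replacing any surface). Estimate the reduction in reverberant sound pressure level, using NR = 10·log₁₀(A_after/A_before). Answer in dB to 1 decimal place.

Total absorption A_before = 200.5×0.02 + 200.5×0.07 + 200.9×0.05 + 20.3×0.42
  = 4.010 + 14.035 + 10.045 + 8.526 = 36.616 sq m sabins.
Treatment contributes 167.7·0.82 = 137.514 sabins.
New total A_after = 174.130 sabins.
Reduction = 10 log₁₀(A_after/A_before) = 10 log₁₀(4.7556) = 6.8 dB.

6.8 dB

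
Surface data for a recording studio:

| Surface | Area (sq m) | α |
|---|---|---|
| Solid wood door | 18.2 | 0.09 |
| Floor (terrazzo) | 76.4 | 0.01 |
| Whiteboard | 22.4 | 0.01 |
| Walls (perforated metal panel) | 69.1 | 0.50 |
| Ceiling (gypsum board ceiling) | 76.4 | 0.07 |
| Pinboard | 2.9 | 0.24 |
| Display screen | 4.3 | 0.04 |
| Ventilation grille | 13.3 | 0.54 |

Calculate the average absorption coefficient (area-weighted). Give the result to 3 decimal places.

0.179

Total surface area S = 283.0 sq m.
Σ(Sᵢαᵢ) = 18.2*0.09 + 76.4*0.01 + 22.4*0.01 + 69.1*0.50 + 76.4*0.07 + 2.9*0.24 + 4.3*0.04 + 13.3*0.54 = 50.574.
ᾱ = 50.574 / 283.0 = 0.179.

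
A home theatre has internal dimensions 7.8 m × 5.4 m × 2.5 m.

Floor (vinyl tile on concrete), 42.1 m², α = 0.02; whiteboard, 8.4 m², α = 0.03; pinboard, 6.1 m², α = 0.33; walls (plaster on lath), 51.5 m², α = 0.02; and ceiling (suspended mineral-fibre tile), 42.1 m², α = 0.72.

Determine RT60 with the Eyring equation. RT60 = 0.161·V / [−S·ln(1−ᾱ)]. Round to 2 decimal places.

S = Σ Sᵢ = 150.2 m².
Absorption A = 42.1·0.02 + 8.4·0.03 + 6.1·0.33 + 51.5·0.02 + 42.1·0.72 = 34.449 sabins.
ᾱ = 34.449 / 150.2 = 0.2294.
−S·ln(1−ᾱ) = −150.2 × ln(1 − 0.2294) = 39.140.
V = 7.8 × 5.4 × 2.5 = 105.3 m³.
RT60 = 0.161 × 105.3 / 39.140 = 0.43 s.

0.43 s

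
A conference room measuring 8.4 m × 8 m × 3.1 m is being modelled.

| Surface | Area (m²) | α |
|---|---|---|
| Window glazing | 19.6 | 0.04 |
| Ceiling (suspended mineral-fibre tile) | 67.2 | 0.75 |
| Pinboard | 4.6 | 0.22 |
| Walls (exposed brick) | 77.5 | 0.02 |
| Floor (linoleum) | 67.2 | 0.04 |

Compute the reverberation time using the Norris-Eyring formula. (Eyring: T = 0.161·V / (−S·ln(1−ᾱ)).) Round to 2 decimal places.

0.52 s

S = Σ Sᵢ = 236.1 m².
Absorption A = 19.6·0.04 + 67.2·0.75 + 4.6·0.22 + 77.5·0.02 + 67.2·0.04 = 56.434 sabins.
Mean coefficient ᾱ = A/S = 0.2390.
−S·ln(1−ᾱ) = −236.1 × ln(1 − 0.2390) = 64.484.
V = 8.4 × 8 × 3.1 = 208.32 m³.
T = 0.161·V/[−S·ln(1−ᾱ)] = 0.161·208.32/64.484 = 0.52 s.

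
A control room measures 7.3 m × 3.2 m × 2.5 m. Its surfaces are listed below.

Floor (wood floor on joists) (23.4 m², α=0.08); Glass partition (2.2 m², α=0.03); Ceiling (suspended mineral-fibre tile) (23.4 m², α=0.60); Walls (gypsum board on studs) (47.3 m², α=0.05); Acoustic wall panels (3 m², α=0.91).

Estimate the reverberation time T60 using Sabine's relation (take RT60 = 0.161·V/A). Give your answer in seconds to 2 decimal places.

A = Σ Sᵢαᵢ = 23.4·0.08 + 2.2·0.03 + 23.4·0.60 + 47.3·0.05 + 3·0.91 = 21.073 sabins.
Volume V = 7.3 × 3.2 × 2.5 = 58.4 m³.
Sabine: RT60 = 0.161 × 58.4 / 21.073 = 0.45 s.

0.45 s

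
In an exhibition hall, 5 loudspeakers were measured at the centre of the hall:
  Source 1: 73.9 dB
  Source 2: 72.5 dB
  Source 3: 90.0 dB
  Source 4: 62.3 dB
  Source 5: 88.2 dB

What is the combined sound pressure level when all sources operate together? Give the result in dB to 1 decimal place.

92.3 dB

Σ 10^(Lᵢ/10) = 1.705e+09.
Combined level = 10 log₁₀(1.705e+09) = 92.3 dB.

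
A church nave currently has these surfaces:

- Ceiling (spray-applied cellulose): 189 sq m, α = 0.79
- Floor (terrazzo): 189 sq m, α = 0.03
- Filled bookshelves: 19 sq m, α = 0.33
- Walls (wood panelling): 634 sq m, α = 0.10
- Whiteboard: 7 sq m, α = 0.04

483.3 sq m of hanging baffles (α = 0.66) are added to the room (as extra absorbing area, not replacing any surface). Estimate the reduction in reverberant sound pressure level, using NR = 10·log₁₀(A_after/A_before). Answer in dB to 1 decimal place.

3.8 dB

Equivalent absorption area: A_before = 189×0.79 + 189×0.03 + 19×0.33 + 634×0.10 + 7×0.04 = 224.930 sq m.
Treatment contributes 483.3·0.66 = 318.978 sabins.
New total A_after = 543.908 sabins.
NR = 10·log₁₀(543.908/224.930) = 3.8 dB.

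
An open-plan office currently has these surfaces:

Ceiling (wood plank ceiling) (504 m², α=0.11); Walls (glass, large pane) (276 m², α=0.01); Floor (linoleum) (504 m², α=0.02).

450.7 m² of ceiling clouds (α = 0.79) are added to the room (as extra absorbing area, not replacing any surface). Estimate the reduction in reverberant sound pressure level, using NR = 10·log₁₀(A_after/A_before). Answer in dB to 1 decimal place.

7.9 dB

Summing Sᵢαᵢ: 55.440 + 2.760 + 10.080 → A_before = 68.280 sabins.
Added absorption = 450.7 × 0.79 = 356.053 sabins.
A_after = 68.280 + 356.053 = 424.333 sabins.
Reduction = 10 log₁₀(A_after/A_before) = 10 log₁₀(6.2146) = 7.9 dB.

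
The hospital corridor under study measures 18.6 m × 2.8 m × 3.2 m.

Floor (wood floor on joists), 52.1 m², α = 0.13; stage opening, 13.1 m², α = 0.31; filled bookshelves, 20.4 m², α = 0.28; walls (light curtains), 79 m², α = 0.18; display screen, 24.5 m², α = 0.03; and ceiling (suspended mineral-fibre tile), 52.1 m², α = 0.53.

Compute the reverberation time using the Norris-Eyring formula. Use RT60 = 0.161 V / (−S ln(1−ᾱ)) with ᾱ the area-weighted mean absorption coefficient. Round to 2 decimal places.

S = Σ Sᵢ = 241.2 m².
Absorption A = 52.1×0.13 + 13.1×0.31 + 20.4×0.28 + 79×0.18 + 24.5×0.03 + 52.1×0.53 = 59.114 sabins.
ᾱ = 59.114 / 241.2 = 0.2451.
Eyring denominator: −S ln(1−ᾱ) = 67.818.
V = 18.6 × 2.8 × 3.2 = 166.656 m³.
RT60 = 0.161 × 166.656 / 67.818 = 0.40 s.

0.40 s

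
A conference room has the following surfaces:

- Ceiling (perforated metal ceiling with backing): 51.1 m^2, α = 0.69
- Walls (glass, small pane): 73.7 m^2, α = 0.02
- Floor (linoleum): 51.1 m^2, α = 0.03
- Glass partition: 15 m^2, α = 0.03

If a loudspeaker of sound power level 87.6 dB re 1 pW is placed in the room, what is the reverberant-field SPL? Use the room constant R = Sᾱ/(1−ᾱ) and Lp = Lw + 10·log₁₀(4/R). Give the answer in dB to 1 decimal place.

76.8 dB

Σ(Sᵢαᵢ) = 51.1·0.69 + 73.7·0.02 + 51.1·0.03 + 15·0.03 = 38.716; total area S = 190.9 m^2.
ᾱ = 38.716/190.9 = 0.2028; R = Sᾱ/(1−ᾱ) = 38.716/(1−0.2028) = 48.565 m^2.
Lp = Lw + 10 log₁₀(4/R) = 87.6 -10.84 = 76.8 dB.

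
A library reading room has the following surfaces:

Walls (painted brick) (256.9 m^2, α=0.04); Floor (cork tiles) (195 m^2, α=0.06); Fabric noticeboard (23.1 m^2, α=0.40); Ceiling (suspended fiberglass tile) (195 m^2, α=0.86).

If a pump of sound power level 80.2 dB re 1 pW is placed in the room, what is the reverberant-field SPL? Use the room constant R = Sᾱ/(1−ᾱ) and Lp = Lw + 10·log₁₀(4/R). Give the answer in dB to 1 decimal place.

61.7 dB

Σ(Sᵢαᵢ) = 256.9·0.04 + 195·0.06 + 23.1·0.40 + 195·0.86 = 198.916; total area S = 670.0 m^2.
ᾱ = 198.916/670.0 = 0.2969; R = Sᾱ/(1−ᾱ) = 198.916/(1−0.2969) = 282.913 m^2.
Lp = 80.2 + 10·log₁₀(4/282.913) = 80.2 + (-18.50) = 61.7 dB.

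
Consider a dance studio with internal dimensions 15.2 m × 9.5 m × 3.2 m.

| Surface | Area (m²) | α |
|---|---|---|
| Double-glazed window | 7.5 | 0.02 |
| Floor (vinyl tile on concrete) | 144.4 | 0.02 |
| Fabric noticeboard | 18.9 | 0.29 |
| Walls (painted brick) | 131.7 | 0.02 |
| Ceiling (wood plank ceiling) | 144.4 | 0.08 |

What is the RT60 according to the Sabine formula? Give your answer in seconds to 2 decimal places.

Equivalent absorption area: A = 7.5·0.02 + 144.4·0.02 + 18.9·0.29 + 131.7·0.02 + 144.4·0.08 = 22.705 m².
Volume V = 15.2 × 9.5 × 3.2 = 462.08 m³.
T = 0.161 V/A = 0.161·462.08/22.705 = 3.28 s.

3.28 s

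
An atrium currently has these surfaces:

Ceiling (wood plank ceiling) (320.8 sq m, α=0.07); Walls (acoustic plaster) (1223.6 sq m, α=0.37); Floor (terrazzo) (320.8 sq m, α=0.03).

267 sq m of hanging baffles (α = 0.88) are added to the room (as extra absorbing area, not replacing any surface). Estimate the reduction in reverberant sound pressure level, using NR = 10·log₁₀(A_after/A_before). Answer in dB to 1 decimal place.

Summing Sᵢαᵢ: 22.456 + 452.732 + 9.624 → A_before = 484.812 sabins.
Added absorption = 267 × 0.88 = 234.960 sabins.
New total A_after = 719.772 sabins.
NR = 10·log₁₀(719.772/484.812) = 1.7 dB.

1.7 dB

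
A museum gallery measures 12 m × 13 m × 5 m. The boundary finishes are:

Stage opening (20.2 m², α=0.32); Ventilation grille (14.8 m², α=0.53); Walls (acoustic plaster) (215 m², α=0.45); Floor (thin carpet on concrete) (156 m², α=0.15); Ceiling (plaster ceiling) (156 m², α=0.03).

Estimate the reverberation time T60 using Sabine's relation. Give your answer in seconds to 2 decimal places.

0.90 sec

Summing Sᵢαᵢ: 6.464 + 7.844 + 96.750 + 23.400 + 4.680 → A = 139.138 sabins.
V = 12·13·5 = 780 m³.
Sabine: RT60 = 0.161 × 780 / 139.138 = 0.90 s.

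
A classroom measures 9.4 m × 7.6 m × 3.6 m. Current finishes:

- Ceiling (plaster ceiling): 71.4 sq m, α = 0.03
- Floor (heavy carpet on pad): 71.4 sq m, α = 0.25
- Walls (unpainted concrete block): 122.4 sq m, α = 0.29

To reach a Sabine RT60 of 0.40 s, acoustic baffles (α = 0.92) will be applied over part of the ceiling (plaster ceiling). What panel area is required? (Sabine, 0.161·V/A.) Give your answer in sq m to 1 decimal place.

Total absorption A₁ = 71.4*0.03 + 71.4*0.25 + 122.4*0.29
  = 2.142 + 17.850 + 35.496 = 55.488 sq m sabins.
V = 257.184 m³. Target absorption A₂ = 0.161 × 257.184 / 0.40 = 103.517 sabins.
ΔA needed = 103.517 − 55.488 = 48.029 sabins.
Net gain per sq m: Δα = 0.92 − 0.03 = 0.89.
Area = ΔA/Δα = 48.029/0.89 = 54.0 sq m.

54.0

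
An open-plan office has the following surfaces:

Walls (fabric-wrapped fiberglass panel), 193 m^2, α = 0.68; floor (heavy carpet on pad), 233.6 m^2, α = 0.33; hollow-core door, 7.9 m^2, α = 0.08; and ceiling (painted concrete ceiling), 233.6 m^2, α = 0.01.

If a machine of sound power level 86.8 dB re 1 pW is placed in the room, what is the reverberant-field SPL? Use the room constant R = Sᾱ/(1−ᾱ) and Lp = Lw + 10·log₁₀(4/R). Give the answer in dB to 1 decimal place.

67.9 dB

A = 211.296 sabins; S = 668.1 m^2.
ᾱ = 211.296/668.1 = 0.3163; R = Sᾱ/(1−ᾱ) = 211.296/(1−0.3163) = 309.048 m^2.
Lp = 86.8 + 10·log₁₀(4/309.048) = 86.8 + (-18.88) = 67.9 dB.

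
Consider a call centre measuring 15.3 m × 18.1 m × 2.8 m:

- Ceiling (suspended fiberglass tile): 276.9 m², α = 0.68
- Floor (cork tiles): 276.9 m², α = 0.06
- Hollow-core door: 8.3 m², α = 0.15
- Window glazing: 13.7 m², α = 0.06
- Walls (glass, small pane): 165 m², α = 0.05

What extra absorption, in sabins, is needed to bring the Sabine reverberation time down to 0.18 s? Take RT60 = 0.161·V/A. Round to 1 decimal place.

A₁ = Σ Sᵢαᵢ = 276.9*0.68 + 276.9*0.06 + 8.3*0.15 + 13.7*0.06 + 165*0.05 = 215.223 sabins.
For T = 0.18 s, need A₂ = 0.161·V/T = 0.161·775.404/0.18 = 693.556 sabins.
Additional absorption ΔA = 693.556 − 215.223 = 478.3 sabins.

478.3 sabins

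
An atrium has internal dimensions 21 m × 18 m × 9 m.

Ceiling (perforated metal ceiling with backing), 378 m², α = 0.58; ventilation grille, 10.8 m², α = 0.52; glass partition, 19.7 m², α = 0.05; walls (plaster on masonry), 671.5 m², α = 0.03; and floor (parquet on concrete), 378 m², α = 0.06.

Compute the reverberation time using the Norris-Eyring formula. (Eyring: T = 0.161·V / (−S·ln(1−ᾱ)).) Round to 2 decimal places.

Total surface area S = 378 + 10.8 + 19.7 + 671.5 + 378 = 1458.0 m².
Σ(Sᵢαᵢ) = 378·0.58 + 10.8·0.52 + 19.7·0.05 + 671.5·0.03 + 378·0.06 = 268.666.
ᾱ = 268.666 / 1458.0 = 0.1843.
−S·ln(1−ᾱ) = −1458.0 × ln(1 − 0.1843) = 297.007.
V = 21 × 18 × 9 = 3402 m³.
T = 0.161·V/[−S·ln(1−ᾱ)] = 0.161·3402/297.007 = 1.84 s.

1.84 sec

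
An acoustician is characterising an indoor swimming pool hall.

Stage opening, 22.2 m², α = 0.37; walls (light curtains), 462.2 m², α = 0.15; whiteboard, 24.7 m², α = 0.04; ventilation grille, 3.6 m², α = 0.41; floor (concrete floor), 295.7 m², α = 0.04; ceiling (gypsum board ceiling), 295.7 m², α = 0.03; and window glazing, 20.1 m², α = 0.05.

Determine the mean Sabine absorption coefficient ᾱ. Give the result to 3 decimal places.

Total surface area S = 1124.2 m².
Weighted sum Σ Sα = 101.712.
ᾱ = A/S = 0.090.

0.090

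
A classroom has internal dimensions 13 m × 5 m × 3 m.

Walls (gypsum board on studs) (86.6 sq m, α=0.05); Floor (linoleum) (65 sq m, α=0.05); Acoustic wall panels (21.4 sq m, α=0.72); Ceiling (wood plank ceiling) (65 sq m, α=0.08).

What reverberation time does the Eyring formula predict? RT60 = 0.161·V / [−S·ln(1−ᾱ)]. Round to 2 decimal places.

Total surface area S = 86.6 + 65 + 21.4 + 65 = 238.0 sq m.
Σ(Sᵢαᵢ) = 86.6×0.05 + 65×0.05 + 21.4×0.72 + 65×0.08 = 28.188.
Mean coefficient ᾱ = A/S = 0.1184.
−S·ln(1−ᾱ) = −238.0 × ln(1 − 0.1184) = 29.992.
V = 13 × 5 × 3 = 195 m³.
RT60 = 0.161 × 195 / 29.992 = 1.05 s.

1.05 sec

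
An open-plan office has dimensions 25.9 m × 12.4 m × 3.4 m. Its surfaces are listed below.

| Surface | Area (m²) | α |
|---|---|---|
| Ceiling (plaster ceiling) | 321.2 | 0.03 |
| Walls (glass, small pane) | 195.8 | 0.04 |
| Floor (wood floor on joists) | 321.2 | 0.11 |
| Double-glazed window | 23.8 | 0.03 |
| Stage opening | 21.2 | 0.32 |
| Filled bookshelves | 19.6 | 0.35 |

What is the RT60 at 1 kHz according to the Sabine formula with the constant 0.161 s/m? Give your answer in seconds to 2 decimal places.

Summing Sᵢαᵢ: 9.636 + 7.832 + 35.332 + 0.714 + 6.784 + 6.860 → A = 67.158 sabins.
Volume V = 25.9 × 12.4 × 3.4 = 1091.944 m³.
RT60 = 0.161 · V / A = 0.161 × 1091.944 / 67.158 = 2.62 s.

2.62 s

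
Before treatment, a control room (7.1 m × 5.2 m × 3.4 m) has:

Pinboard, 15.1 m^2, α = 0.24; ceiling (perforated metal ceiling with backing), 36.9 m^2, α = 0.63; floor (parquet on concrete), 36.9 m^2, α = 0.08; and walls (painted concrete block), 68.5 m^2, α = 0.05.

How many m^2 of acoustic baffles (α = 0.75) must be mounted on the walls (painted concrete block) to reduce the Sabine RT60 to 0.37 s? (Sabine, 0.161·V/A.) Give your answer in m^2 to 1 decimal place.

30.5

A₁ = Σ Sᵢαᵢ = 15.1·0.24 + 36.9·0.63 + 36.9·0.08 + 68.5·0.05 = 33.248 sabins.
Required A₂ = 0.161·125.528/0.37 = 54.622 sabins.
Absorption to add: 54.622 − 33.248 = 21.374 sabins.
Each m^2 of panel replacing the walls (painted concrete block) adds (0.75 − 0.05) = 0.70 sabins.
Area = ΔA/Δα = 21.374/0.70 = 30.5 m^2.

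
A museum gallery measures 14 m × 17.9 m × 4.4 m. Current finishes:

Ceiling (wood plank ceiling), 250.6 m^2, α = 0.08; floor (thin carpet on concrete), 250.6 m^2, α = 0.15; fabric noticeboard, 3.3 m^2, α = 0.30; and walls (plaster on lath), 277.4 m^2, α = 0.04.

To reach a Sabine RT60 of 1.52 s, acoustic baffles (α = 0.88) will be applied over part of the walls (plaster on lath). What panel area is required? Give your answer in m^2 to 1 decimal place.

Summing Sᵢαᵢ: 20.048 + 37.590 + 0.990 + 11.096 → A₁ = 69.724 sabins.
Required A₂ = 0.161·1102.64/1.52 = 116.793 sabins.
Absorption to add: 116.793 − 69.724 = 47.069 sabins.
Each m^2 of panel replacing the walls (plaster on lath) adds (0.88 − 0.04) = 0.84 sabins.
Area = ΔA/Δα = 47.069/0.84 = 56.0 m^2.

56.0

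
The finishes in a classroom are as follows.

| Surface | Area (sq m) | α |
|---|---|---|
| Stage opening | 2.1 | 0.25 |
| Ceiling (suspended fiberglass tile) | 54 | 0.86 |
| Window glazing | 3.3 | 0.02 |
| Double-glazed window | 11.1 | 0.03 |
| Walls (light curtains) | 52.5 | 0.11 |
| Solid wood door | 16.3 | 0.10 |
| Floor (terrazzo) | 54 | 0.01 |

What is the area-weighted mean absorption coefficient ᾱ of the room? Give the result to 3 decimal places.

Total surface area S = 193.3 sq m.
A = 2.1×0.25 + 54×0.86 + 3.3×0.02 + 11.1×0.03 + 52.5×0.11 + 16.3×0.10 + 54×0.01 = 55.309 sabins.
ᾱ = A/S = 0.286.

0.286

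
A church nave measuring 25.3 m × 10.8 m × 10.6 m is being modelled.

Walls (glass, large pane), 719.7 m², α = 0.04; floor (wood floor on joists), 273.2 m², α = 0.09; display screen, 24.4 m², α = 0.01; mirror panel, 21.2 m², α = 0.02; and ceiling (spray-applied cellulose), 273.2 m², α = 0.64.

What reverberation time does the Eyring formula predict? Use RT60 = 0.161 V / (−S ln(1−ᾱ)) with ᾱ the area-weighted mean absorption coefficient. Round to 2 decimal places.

Total surface area S = 719.7 + 273.2 + 24.4 + 21.2 + 273.2 = 1311.7 m².
Σ(Sᵢαᵢ) = 719.7·0.04 + 273.2·0.09 + 24.4·0.01 + 21.2·0.02 + 273.2·0.64 = 228.892.
ᾱ = 228.892 / 1311.7 = 0.1745.
−S·ln(1−ᾱ) = −1311.7 × ln(1 − 0.1745) = 251.539.
V = 25.3 × 10.8 × 10.6 = 2896.344 m³.
T = 0.161·V/[−S·ln(1−ᾱ)] = 0.161·2896.344/251.539 = 1.85 s.

1.85 seconds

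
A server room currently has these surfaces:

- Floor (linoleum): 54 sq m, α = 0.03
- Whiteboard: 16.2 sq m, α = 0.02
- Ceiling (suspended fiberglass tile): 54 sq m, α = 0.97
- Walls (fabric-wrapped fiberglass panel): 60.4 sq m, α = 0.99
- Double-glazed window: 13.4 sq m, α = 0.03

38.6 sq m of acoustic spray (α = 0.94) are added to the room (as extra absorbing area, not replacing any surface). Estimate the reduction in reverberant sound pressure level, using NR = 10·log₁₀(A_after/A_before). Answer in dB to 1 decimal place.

A_before = Σ Sᵢαᵢ = 54·0.03 + 16.2·0.02 + 54·0.97 + 60.4·0.99 + 13.4·0.03 = 114.522 sabins.
Added absorption = 38.6 × 0.94 = 36.284 sabins.
A_after = 114.522 + 36.284 = 150.806 sabins.
NR = 10·log₁₀(150.806/114.522) = 1.2 dB.

1.2 dB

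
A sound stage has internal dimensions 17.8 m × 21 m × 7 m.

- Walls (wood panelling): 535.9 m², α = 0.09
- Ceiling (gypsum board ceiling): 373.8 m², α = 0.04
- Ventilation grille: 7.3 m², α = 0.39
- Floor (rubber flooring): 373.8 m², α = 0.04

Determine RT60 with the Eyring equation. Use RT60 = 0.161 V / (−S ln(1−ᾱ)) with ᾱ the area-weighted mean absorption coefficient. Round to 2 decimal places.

S = Σ Sᵢ = 1290.8 m².
Absorption A = 535.9×0.09 + 373.8×0.04 + 7.3×0.39 + 373.8×0.04 = 80.982 sabins.
ᾱ = 80.982 / 1290.8 = 0.0627.
−S·ln(1−ᾱ) = −1290.8 × ln(1 − 0.0627) = 83.582.
V = 17.8 × 21 × 7 = 2616.6 m³.
RT60 = 0.161 × 2616.6 / 83.582 = 5.04 s.

5.04 s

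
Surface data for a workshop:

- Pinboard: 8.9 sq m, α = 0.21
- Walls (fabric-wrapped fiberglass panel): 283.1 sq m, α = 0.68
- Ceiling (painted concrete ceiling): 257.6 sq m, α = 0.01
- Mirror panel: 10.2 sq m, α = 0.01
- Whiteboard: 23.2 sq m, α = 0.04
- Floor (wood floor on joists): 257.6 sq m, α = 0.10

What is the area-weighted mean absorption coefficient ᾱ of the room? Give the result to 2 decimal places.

0.27

Total surface area S = 840.6 sq m.
A = 8.9×0.21 + 283.1×0.68 + 257.6×0.01 + 10.2×0.01 + 23.2×0.04 + 257.6×0.10 = 223.743 sabins.
ᾱ = A/S = 0.27.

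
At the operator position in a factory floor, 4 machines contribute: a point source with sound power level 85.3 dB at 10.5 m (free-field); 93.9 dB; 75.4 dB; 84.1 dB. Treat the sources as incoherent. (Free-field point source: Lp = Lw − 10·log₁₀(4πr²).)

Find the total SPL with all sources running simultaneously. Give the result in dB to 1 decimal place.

94.4 dB

Source at 10.5 m: Lp = 85.3 − 10·log₁₀(4π·10.5²) = 85.3 − 10·log₁₀(1385.442) = 53.9 dB.
Converting to relative power and adding: 10^(53.9/10) + 10^(93.9/10) + 10^(75.4/10) + 10^(84.1/10) = 2.747e+09.
L_total = 10·log₁₀(2.747e+09) = 94.4 dB.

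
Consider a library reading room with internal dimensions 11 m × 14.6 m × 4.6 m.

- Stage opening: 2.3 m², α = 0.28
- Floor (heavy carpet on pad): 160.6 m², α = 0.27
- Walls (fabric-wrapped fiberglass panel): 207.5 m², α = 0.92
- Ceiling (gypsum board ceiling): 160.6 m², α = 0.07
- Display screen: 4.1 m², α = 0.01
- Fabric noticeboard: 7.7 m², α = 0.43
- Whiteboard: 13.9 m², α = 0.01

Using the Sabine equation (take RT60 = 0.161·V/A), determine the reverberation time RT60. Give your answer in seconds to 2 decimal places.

0.48 s

Summing Sᵢαᵢ: 0.644 + 43.362 + 190.900 + 11.242 + 0.041 + 3.311 + 0.139 → A = 249.639 sabins.
Volume V = 11 × 14.6 × 4.6 = 738.76 m³.
RT60 = 0.161 · V / A = 0.161 × 738.76 / 249.639 = 0.48 s.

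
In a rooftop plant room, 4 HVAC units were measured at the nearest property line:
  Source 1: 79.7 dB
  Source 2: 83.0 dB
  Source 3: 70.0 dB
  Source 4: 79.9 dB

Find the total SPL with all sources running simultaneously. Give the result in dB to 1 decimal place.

86.0 dB

Sum in the linear (power) domain: Σ 10^(Lᵢ/10) = 10^(79.7/10) + 10^(83.0/10) + 10^(70.0/10) + 10^(79.9/10) = 4.006e+08.
L_total = 10·log₁₀(4.006e+08) = 86.0 dB.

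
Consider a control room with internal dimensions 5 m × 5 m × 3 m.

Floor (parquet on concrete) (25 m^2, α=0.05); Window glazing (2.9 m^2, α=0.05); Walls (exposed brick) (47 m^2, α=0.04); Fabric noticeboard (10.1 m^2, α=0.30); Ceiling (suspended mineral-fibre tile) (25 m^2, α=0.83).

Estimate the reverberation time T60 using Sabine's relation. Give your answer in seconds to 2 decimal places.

A = Σ Sᵢαᵢ = 25*0.05 + 2.9*0.05 + 47*0.04 + 10.1*0.30 + 25*0.83 = 27.055 sabins.
V = 5·5·3 = 75 m³.
T = 0.161 V/A = 0.161·75/27.055 = 0.45 s.

0.45 seconds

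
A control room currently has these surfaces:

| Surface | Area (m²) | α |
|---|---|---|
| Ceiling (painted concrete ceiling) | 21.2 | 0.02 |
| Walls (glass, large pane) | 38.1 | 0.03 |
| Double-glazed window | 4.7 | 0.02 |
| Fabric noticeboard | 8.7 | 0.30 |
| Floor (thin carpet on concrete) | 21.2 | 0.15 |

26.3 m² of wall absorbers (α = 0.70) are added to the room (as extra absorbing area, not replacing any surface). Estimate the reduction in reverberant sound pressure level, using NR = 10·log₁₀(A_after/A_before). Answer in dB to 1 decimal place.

5.4 dB

A_before = Σ Sᵢαᵢ = 21.2*0.02 + 38.1*0.03 + 4.7*0.02 + 8.7*0.30 + 21.2*0.15 = 7.451 sabins.
Treatment contributes 26.3·0.70 = 18.410 sabins.
New total A_after = 25.861 sabins.
NR = 10·log₁₀(25.861/7.451) = 5.4 dB.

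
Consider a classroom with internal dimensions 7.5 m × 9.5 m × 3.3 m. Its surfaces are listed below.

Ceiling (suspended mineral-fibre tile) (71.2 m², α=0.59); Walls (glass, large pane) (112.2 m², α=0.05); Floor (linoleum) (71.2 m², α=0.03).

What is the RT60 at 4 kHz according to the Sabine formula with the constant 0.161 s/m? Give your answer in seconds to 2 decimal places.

A = Σ Sᵢαᵢ = 71.2·0.59 + 112.2·0.05 + 71.2·0.03 = 49.754 sabins.
V = 7.5·9.5·3.3 = 235.125 m³.
T = 0.161 V/A = 0.161·235.125/49.754 = 0.76 s.

0.76 s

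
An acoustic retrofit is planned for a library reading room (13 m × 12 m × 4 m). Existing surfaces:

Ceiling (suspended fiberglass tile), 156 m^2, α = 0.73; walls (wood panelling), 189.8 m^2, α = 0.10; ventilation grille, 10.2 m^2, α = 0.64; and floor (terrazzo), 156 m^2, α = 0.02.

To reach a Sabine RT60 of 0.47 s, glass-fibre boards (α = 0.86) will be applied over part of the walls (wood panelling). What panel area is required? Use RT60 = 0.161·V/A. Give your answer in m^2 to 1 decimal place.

Total absorption A₁ = 156*0.73 + 189.8*0.10 + 10.2*0.64 + 156*0.02
  = 113.880 + 18.980 + 6.528 + 3.120 = 142.508 m^2 sabins.
V = 624 m³. Target absorption A₂ = 0.161 × 624 / 0.47 = 213.753 sabins.
Absorption to add: 213.753 − 142.508 = 71.245 sabins.
Each m^2 of panel replacing the walls (wood panelling) adds (0.86 − 0.10) = 0.76 sabins.
Panel area = 71.245 / 0.76 = 93.7 m^2.

93.7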